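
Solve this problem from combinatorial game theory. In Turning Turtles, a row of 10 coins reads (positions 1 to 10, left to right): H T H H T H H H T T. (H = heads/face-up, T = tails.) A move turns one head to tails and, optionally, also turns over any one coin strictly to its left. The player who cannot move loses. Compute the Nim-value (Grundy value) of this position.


Coins: H T H H T H H H T T
Key fact: a single head at position k behaves exactly like a Nim heap of size k (turning it to T and optionally flipping a coin at j < k corresponds to moving the heap from k to j, or to 0), and heads combine as a disjunctive sum (two heads at the same place would cancel, matching j XOR j = 0). So the Nim-value is the XOR of the 1-indexed positions of the heads.
Face-up positions (1-indexed): [1, 3, 4, 6, 7, 8]
XOR 0 with 1: 0 XOR 1 = 1
XOR 1 with 3: 1 XOR 3 = 2
XOR 2 with 4: 2 XOR 4 = 6
XOR 6 with 6: 6 XOR 6 = 0
XOR 0 with 7: 0 XOR 7 = 7
XOR 7 with 8: 7 XOR 8 = 15
Nim-value = 15

15


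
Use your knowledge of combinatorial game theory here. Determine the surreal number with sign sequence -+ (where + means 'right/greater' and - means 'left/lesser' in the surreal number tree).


Sign expansion: -+
Rule: track bounds (lo, hi), initially (-inf, +inf). On '+', the current value becomes lo and we move to the simplest number in (value, hi): value + 1 if hi = +inf, otherwise the midpoint (value + hi)/2. On '-', the current value becomes hi and we move to value - 1 if lo = -inf, otherwise the midpoint (lo + value)/2.
Start at 0.
Step 1: sign = -, move left. Bounds: (-inf, 0). Value = -1
Step 2: sign = +, move right. Bounds: (-1, 0). Value = -1/2
The surreal number with sign expansion -+ is -1/2.

-1/2


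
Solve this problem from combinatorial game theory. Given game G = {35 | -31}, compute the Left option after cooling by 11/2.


Original game: {35 | -31} (a switch {a | b} with a > b).
Cooling by t (for t below the temperature (a - b)/2 = 33) taxes each move by t: {a | b} cooled by t is {a - t | b + t}.
Cooling amount: t = 11/2
Cooled Left option: 35 - 11/2 = 59/2
Cooled Right option: -31 + 11/2 = -51/2
Cooled game: {59/2 | -51/2}
Left option = 59/2

59/2


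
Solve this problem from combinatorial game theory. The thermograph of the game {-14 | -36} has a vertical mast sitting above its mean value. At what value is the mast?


Game = {-14 | -36}, a switch {a | b} with numbers a > b.
Its thermograph has left wall a - t and right wall b + t, which meet at t = (a - b)/2, where both equal (a + b)/2. So the mast (mean value) is at (a + b)/2.
Mean = (-14 + (-36))/2 = -50/2 = -25

-25


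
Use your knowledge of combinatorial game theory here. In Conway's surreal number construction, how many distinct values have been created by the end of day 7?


Day 0: {|} = 0 is born. Count = 1.
Day n: the number of surreal numbers born by day n is 2^(n+1) - 1.
By day 0: 2^1 - 1 = 1
By day 1: 2^2 - 1 = 3
By day 2: 2^3 - 1 = 7
By day 3: 2^4 - 1 = 15
By day 4: 2^5 - 1 = 31
By day 5: 2^6 - 1 = 63
By day 6: 2^7 - 1 = 127
By day 7: 2^8 - 1 = 255
By day 7: 255 surreal numbers.

255


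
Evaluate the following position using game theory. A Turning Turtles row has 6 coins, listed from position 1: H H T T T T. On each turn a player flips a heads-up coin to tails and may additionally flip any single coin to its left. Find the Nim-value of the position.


Coins: H H T T T T
Key fact: a single head at position k behaves exactly like a Nim heap of size k (turning it to T and optionally flipping a coin at j < k corresponds to moving the heap from k to j, or to 0), and heads combine as a disjunctive sum (two heads at the same place would cancel, matching j XOR j = 0). So the Nim-value is the XOR of the 1-indexed positions of the heads.
Face-up positions (1-indexed): [1, 2]
XOR 0 with 1: 0 XOR 1 = 1
XOR 1 with 2: 1 XOR 2 = 3
Nim-value = 3

3


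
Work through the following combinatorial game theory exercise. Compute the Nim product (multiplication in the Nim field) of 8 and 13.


Nim multiplication is bilinear over XOR: (u XOR v) * w = (u*w) XOR (v*w).
So we split each operand into its bit components and XOR the pairwise Nim products.
8 = 8 (as XOR of powers of 2).
13 = 1 + 4 + 8 (as XOR of powers of 2).
Using the standard Nim-product table on single bits:
  2*2 = 3,   2*4 = 8,   2*8 = 12,
  4*4 = 6,   4*8 = 11,  8*8 = 13,
and  1*x = x (identity), k*l = l*k (commutative).
Pairwise Nim products:
  8 * 1 = 8
  8 * 4 = 11
  8 * 8 = 13
XOR them: 8 XOR 11 XOR 13 = 14.
Result: 8 * 13 = 14 (in Nim).

14


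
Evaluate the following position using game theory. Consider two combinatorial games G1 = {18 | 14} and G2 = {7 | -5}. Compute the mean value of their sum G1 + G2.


G1 = {18 | 14}, G2 = {7 | -5}
Each is a switch {a | b} with numbers a > b; its mean value is (a + b)/2, and mean value is additive over game sums: m(G1 + G2) = m(G1) + m(G2).
Mean of G1 = (18 + (14))/2 = 32/2 = 16
Mean of G2 = (7 + (-5))/2 = 2/2 = 1
Mean of G1 + G2 = 16 + 1 = 17

17


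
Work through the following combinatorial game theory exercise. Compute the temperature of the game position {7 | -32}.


The game is {7 | -32}, a switch {a | b} with numbers a > b.
Cooling {a | b} by t gives {a - t | b + t}, which stops being hot when a - t = b + t, i.e. at t = (a - b)/2. So the temperature of a switch is (a - b)/2.
Temperature = (Left option - Right option) / 2
= (7 - (-32)) / 2
= 39 / 2
= 39/2

39/2


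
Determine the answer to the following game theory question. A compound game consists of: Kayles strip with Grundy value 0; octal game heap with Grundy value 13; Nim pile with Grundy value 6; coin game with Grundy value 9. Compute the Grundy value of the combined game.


By the Sprague-Grundy theorem, the Grundy value of a sum of games is the XOR of individual Grundy values.
Kayles strip: Grundy value = 0. Running XOR: 0 XOR 0 = 0
octal game heap: Grundy value = 13. Running XOR: 0 XOR 13 = 13
Nim pile: Grundy value = 6. Running XOR: 13 XOR 6 = 11
coin game: Grundy value = 9. Running XOR: 11 XOR 9 = 2
The combined Grundy value is 2.

2


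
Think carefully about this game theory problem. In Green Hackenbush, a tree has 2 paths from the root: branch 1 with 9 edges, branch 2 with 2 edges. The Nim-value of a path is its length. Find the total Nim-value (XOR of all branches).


The tree has 2 branches from the ground vertex.
In Green Hackenbush, the Nim-value of a simple path of length k is k.
Branch 1: length 9, Nim-value = 9
Branch 2: length 2, Nim-value = 2
Total Nim-value = XOR of all branch values:
0 XOR 9 = 9
9 XOR 2 = 11
Nim-value of the tree = 11

11


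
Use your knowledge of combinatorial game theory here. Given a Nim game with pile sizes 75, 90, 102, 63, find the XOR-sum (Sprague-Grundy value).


We need the XOR (exclusive or) of all pile sizes.
After XOR-ing pile 1 (size 75): 0 XOR 75 = 75
After XOR-ing pile 2 (size 90): 75 XOR 90 = 17
After XOR-ing pile 3 (size 102): 17 XOR 102 = 119
After XOR-ing pile 4 (size 63): 119 XOR 63 = 72
The Nim-value of this position is 72.

72


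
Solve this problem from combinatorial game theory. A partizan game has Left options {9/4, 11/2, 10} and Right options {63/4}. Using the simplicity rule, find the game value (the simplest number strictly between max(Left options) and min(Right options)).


Left options: {9/4, 11/2, 10}, max = 10
Right options: {63/4}, min = 63/4
All options are numbers and max(Left) < min(Right), so by the simplicity theorem the value is the simplest (earliest-born) number strictly between 10 and 63/4.
Integers 11 through 15 all lie strictly between 10 and 63/4.
Among integers, the simplest (lowest birthday = smallest |n|; 0 is born on day 0, +-n on day n) is 11.
No non-integer in the interval can be simpler: if x is a non-integer in the interval, then floor(x) or ceil(x) also lies in the interval (the interval contains an integer), and both are proper prefixes of x's sign expansion, i.e. born earlier. So the game value is 11.
Game value = 11

11


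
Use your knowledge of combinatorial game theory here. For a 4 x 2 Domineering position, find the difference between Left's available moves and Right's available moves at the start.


Board is 4 x 2 (rows x cols).
Left (vertical) placements: (rows-1) * cols = 3 * 2 = 6
Right (horizontal) placements: rows * (cols-1) = 4 * 1 = 4
Advantage = Left - Right = 6 - 4 = 2

2


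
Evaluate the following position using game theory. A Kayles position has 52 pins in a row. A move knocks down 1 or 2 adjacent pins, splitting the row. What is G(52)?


Kayles: a move removes 1 or 2 adjacent pins from a contiguous row.
Removing pins from a row of k leaves two independent rows (a, b) with a + b = k - 1 (one pin) or a + b = k - 2 (two pins); an end removal gives a = 0.
By Sprague-Grundy, G(k) = mex{ G(a) XOR G(b) } over all these splits. G(0) = 0.
G(1): splits (0,0):0^0=0 -> mex({0}) = 1
G(2): splits (0,1):0^1=1 (0,0):0^0=0 -> mex({0, 1}) = 2
G(3): splits (0,2):0^2=2 (1,1):1^1=0 (0,1):0^1=1 -> mex({0, 1, 2}) = 3
G(4): splits (0,3):0^3=3 (1,2):1^2=3 (0,2):0^2=2 (1,1):1^1=0 -> mex({0, 2, 3}) = 1
G(5): splits (0,4):0^1=1 (1,3):1^3=2 (2,2):2^2=0 (0,3):0^3=3 (1,2):1^2=3 -> mex({0, 1, 2, 3}) = 4
G(6) = mex({0, 1, 2, 4}) = 3
G(7) = mex({0, 1, 3, 4, 5}) = 2
G(8) = mex({0, 2, 3, 5, 6}) = 1
G(9) = mex({0, 1, 2, 3, 6, 7}) = 4
G(10) = mex({0, 1, 3, 4, 5, 7}) = 2
G(11) = mex({0, 1, 2, 3, 4, 5}) = 6
G(12) = mex({0, 1, 2, 3, 5, 6, 7}) = 4
G(13) = mex({0, 2, 3, 4, 6, 7}) = 1
G(14) = mex({0, 1, 4, 5, 6, 7}) = 2
G(15) = mex({0, 1, 2, 3, 4, 5, 6}) = 7
G(16) = mex({0, 2, 3, 5, 6, 7}) = 1
G(17) = mex({0, 1, 2, 3, 5, 6, 7}) = 4
G(18) = mex({0, 1, 2, 4, 5, 6}) = 3
G(19) = mex({0, 1, 3, 4, 5, 7}) = 2
G(20) = mex({0, 2, 3, 4, 5, 6, 7}) = 1
G(21) = mex({0, 1, 2, 3, 5, 6, 7}) = 4
G(22) = mex({0, 1, 2, 3, 4, 5, 7}) = 6
G(23) = mex({0, 1, 2, 3, 4, 5, 6}) = 7
G(24) = mex({0, 1, 2, 3, 5, 6, 7}) = 4
G(25) = mex({0, 2, 3, 4, 6, 7}) = 1
G(26) = mex({0, 1, 3, 4, 5, 6, 7}) = 2
G(27) = mex({0, 1, 2, 3, 4, 5, 6, 7}) = 8
G(28) = mex({0, 1, 2, 3, 4, 6, 7, 8}) = 5
G(29) = mex({0, 1, 2, 3, 5, 6, 7, 8, 9}) = 4
G(30) = mex({0, 1, 2, 3, 4, 5, 6, 9, 10}) = 7
G(31) = mex({0, 1, 3, 4, 5, 7, 10, 11}) = 2
G(32) = mex({0, 2, 3, 4, 5, 6, 7, 9, 11}) = 1
G(33) = mex({0, 1, 2, 3, 4, 5, 6, 7, 9, 12}) = 8
G(34) = mex({0, 1, 2, 3, 4, 5, 7, 8, 11, 12}) = 6
G(35) = mex({0, 1, 2, 3, 4, 5, 6, 8, 9, 10, 11}) = 7
G(36) = mex({0, 1, 2, 3, 5, 6, 7, 9, 10}) = 4
G(37) = mex({0, 2, 3, 4, 6, 7, 9, 10, 11, 12}) = 1
G(38) = mex({0, 1, 3, 4, 5, 6, 7, 9, 10, 11, 12}) = 2
G(39) = mex({0, 1, 2, 4, 5, 6, 7, 9, 10, 12, 14}) = 3
G(40) = mex({0, 2, 3, 4, 6, 7, 11, 12, 14}) = 1
G(41) = mex({0, 1, 2, 3, 5, 6, 7, 9, 10, 11, 12}) = 4
G(42) = mex({0, 1, 2, 3, 4, 5, 6, 9, 10}) = 7
G(43) = mex({0, 1, 3, 4, 5, 7, 9, 10, 12, 15}) = 2
G(44) = mex({0, 2, 3, 4, 5, 6, 7, 9, 10, 12, 15}) = 1
G(45) = mex({0, 1, 2, 3, 4, 5, 6, 7, 9, 10, 12, 14}) = 8
G(46) = mex({0, 1, 3, 4, 5, 7, 8, 11, 12, 14}) = 2
G(47) = mex({0, 1, 2, 3, 4, 5, 6, 8, 9, 10, 11, 12}) = 7
G(48) = mex({0, 1, 2, 3, 5, 6, 7, 9, 10}) = 4
G(49) = mex({0, 2, 3, 4, 6, 7, 9, 10, 11, 12, 15}) = 1
G(50) = mex({0, 1, 4, 5, 6, 7, 9, 11, 12, 14, 15}) = 2
G(51) = mex({0, 1, 2, 3, 4, 5, 6, 7, 9, 12, 14, 15}) = 8
G(52) = mex({0, 2, 3, 4, 5, 6, 7, 8, 11, 12, 15}) = 1
Therefore G(52) = 1.

1


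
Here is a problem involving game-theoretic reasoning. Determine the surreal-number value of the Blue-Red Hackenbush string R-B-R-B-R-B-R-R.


Edges (from ground): R-B-R-B-R-B-R-R
By Berlekamp's sign-expansion rule, a Blue-Red Hackenbush stalk has the value of the surreal number whose sign sequence is the edge sequence with B -> + and R -> -.
Sign sequence: -+-+-+--
Trace the sign expansion in the surreal number tree, starting from 0:
Edge 1: R (sign -) -> bounds (-inf, 0), value = -1
Edge 2: B (sign +) -> bounds (-1, 0), value = -1/2
Edge 3: R (sign -) -> bounds (-1, -1/2), value = -3/4
Edge 4: B (sign +) -> bounds (-3/4, -1/2), value = -5/8
Edge 5: R (sign -) -> bounds (-3/4, -5/8), value = -11/16
Edge 6: B (sign +) -> bounds (-11/16, -5/8), value = -21/32
Edge 7: R (sign -) -> bounds (-11/16, -21/32), value = -43/64
Edge 8: R (sign -) -> bounds (-11/16, -43/64), value = -87/128
Game value = -87/128

-87/128


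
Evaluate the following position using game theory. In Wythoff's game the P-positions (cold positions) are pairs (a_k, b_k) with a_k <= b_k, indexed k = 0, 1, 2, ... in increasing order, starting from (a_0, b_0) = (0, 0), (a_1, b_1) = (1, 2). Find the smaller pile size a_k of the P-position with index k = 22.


By Wythoff's theorem, a_k = floor(k * phi) and b_k = floor(k * phi^2) = a_k + k, where phi = (1 + sqrt(5))/2 is the golden ratio.
phi = (1 + sqrt(5))/2 = 1.618034
k = 22
k * phi = 22 * 1.618034 = 35.596748
a_22 = floor(k * phi) = 35

35


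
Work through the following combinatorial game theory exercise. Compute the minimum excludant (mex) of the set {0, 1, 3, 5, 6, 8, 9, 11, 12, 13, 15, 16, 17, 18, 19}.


Set = {0, 1, 3, 5, 6, 8, 9, 11, 12, 13, 15, 16, 17, 18, 19}
0 is in the set.
1 is in the set.
2 is NOT in the set. This is the mex.
mex = 2

2


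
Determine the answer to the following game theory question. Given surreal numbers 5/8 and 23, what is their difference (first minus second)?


x = 5/8, y = 23
Converting to common denominator: 8
x = 5/8, y = 184/8
x - y = 5/8 - 23 = -179/8

-179/8


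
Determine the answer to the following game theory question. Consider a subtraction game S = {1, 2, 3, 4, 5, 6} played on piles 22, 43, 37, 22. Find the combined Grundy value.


Subtraction set: {1, 2, 3, 4, 5, 6}
For this subtraction set, G(n) = n mod 7 (period = max + 1 = 7).
Pile 1 (size 22): G(22) = 22 mod 7 = 1
Pile 2 (size 43): G(43) = 43 mod 7 = 1
Pile 3 (size 37): G(37) = 37 mod 7 = 2
Pile 4 (size 22): G(22) = 22 mod 7 = 1
Total Grundy value = XOR of all: 1 XOR 1 XOR 2 XOR 1 = 3

3


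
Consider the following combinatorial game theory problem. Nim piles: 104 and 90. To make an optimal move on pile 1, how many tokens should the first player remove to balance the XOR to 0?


Piles: 104 and 90
Current XOR: 104 XOR 90 = 50 (non-zero, so this is an N-position).
To make the XOR zero, we need to find a move that balances the piles.
For pile 1 (size 104): target = 104 XOR 50 = 90
We reduce pile 1 from 104 to 90.
Tokens removed: 104 - 90 = 14
Verification: 90 XOR 90 = 0

14


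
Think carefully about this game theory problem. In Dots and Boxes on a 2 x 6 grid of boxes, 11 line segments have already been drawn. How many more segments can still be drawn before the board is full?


Grid: 2 x 6 boxes, i.e. 3 rows and 7 columns of dots.
Horizontal edges: (rows + 1) * cols = 3 * 6 = 18
Vertical edges: rows * (cols + 1) = 2 * 7 = 14
Total edges: 18 + 14 = 32
Edges drawn: 11
Remaining: 32 - 11 = 21

21


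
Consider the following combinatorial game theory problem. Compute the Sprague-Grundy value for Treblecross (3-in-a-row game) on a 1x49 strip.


Treblecross: place X on empty cells; 3-in-a-row wins.
Playing within two cells of an existing X lets the opponent win at once, so sensible play treats the cells i-2..i+2 around each X as dead. The player left with no safe cell loses, so this is a normal-play take-away game on strips of safe cells.
Placing X at cell i (0-indexed) of a strip of k safe cells leaves independent strips of sizes max(0, i-2) and max(0, k-i-3). Hence G(k) = mex{ G(max(0,i-2)) XOR G(max(0,k-i-3)) : 0 <= i < k }, with G(0) = 0.
G(1): splits (0,0):0^0=0 -> mex({0}) = 1
G(2): splits (0,0):0^0=0 -> mex({0}) = 1
G(3): splits (0,0):0^0=0 -> mex({0}) = 1
G(4): splits (0,1):0^1=1 (0,0):0^0=0 -> mex({0, 1}) = 2
G(5): splits (0,2):0^1=1 (0,1):0^1=1 (0,0):0^0=0 -> mex({0, 1}) = 2
G(6) = mex({1}) = 0
G(7) = mex({0, 1, 2}) = 3
G(8) = mex({0, 1, 2}) = 3
G(9) = mex({0, 2}) = 1
G(10) = mex({0, 2, 3}) = 1
G(11) = mex({0, 3}) = 1
G(12) = mex({1, 3}) = 0
G(13) = mex({0, 1, 2, 3}) = 4
G(14) = mex({0, 1, 2}) = 3
G(15) = mex({0, 1, 2}) = 3
G(16) = mex({0, 1, 2, 4}) = 3
G(17) = mex({0, 1, 3, 4}) = 2
G(18) = mex({0, 1, 3, 4}) = 2
G(19) = mex({0, 1, 3, 5}) = 2
G(20) = mex({0, 1, 2, 3, 5}) = 4
G(21) = mex({0, 1, 2, 3, 5}) = 4
G(22) = mex({1, 2, 6}) = 0
G(23) = mex({0, 1, 2, 3, 4, 6}) = 5
G(24) = mex({0, 1, 2, 3, 4}) = 5
G(25) = mex({0, 1, 3, 4, 7}) = 2
G(26) = mex({0, 1, 3, 4, 5, 7}) = 2
G(27) = mex({0, 1, 3, 5}) = 2
G(28) = mex({0, 1, 2, 5}) = 3
G(29) = mex({0, 1, 2, 4, 5, 6}) = 3
G(30) = mex({1, 2, 4, 6}) = 0
G(31) = mex({0, 1, 2, 3, 4, 6}) = 5
G(32) = mex({1, 2, 3, 4, 7}) = 0
G(33) = mex({0, 3, 7}) = 1
G(34) = mex({0, 2, 3, 5, 7}) = 1
G(35) = mex({0, 2, 3, 5, 6}) = 1
G(36) = mex({0, 1, 2, 5, 6}) = 3
G(37) = mex({0, 1, 2, 4, 5, 6}) = 3
G(38) = mex({0, 1, 2, 4}) = 3
G(39) = mex({0, 1, 2, 3, 4, 7}) = 5
G(40) = mex({0, 1, 2, 3, 4, 5, 7}) = 6
G(41) = mex({0, 1, 2, 3, 5, 7}) = 4
G(42) = mex({0, 1, 2, 3, 5, 6, 7}) = 4
G(43) = mex({0, 2, 3, 5, 6}) = 1
G(44) = mex({1, 2, 3, 4, 5, 6}) = 0
G(45) = mex({0, 1, 2, 3, 4, 6, 7}) = 5
G(46) = mex({0, 1, 2, 3, 4, 7}) = 5
G(47) = mex({0, 1, 2, 3, 4, 5, 7}) = 6
G(48) = mex({0, 1, 2, 3, 4, 5, 7}) = 6
G(49) = mex({0, 1, 3, 4, 5, 7}) = 2
Therefore G(49) = 2.

2


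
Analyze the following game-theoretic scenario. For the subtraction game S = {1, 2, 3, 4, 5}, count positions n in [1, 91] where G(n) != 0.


Subtraction set S = {1, 2, 3, 4, 5}, so G(n) = n mod 6.
G(n) = 0 when n is a multiple of 6.
Multiples of 6 in [1, 91]: 15
N-positions (nonzero Grundy) = 91 - 15 = 76

76


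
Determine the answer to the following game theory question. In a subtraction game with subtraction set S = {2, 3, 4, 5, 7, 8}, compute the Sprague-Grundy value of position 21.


The subtraction set is S = {2, 3, 4, 5, 7, 8}.
G(k) = mex{ G(k - s) : s in S, s <= k }. We compute iteratively: G(0) = 0.
G(1) = mex({}) = 0
G(2) = mex({0}) = 1
G(3) = mex({0}) = 1
G(4) = mex({0, 1}) = 2
G(5) = mex({0, 1}) = 2
G(6) = mex({0, 1, 2}) = 3
G(7) = mex({0, 1, 2}) = 3
G(8) = mex({0, 1, 2, 3}) = 4
G(9) = mex({0, 1, 2, 3}) = 4
G(10) = mex({1, 2, 3, 4}) = 0
G(11) = mex({1, 2, 3, 4}) = 0
G(12) = mex({0, 2, 3, 4}) = 1
G(13) = mex({0, 2, 3, 4}) = 1
G(14) = mex({0, 1, 3, 4}) = 2
G(15) = mex({0, 1, 3, 4}) = 2
G(16) = mex({0, 1, 2, 4}) = 3
G(17) = mex({0, 1, 2, 4}) = 3
Observe that G(10)..G(17) = 0, 0, 1, 1, 2, 2, 3, 3 repeats G(0)..G(7) = 0, 0, 1, 1, 2, 2, 3, 3.
For k >= max(S) = 8, G(k) is determined by the previous 8 values G(k-8)..G(k-1); a window of 8 consecutive values has recurred shifted by 10, so by induction G(k + 10) = G(k) for all k >= 0: the sequence is periodic from the start with period 10.
One period: G(0..9) = 0, 0, 1, 1, 2, 2, 3, 3, 4, 4.
21 mod 10 = 1, so G(21) = G(1) = 0.

0


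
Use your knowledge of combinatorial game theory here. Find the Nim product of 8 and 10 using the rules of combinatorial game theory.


Nim multiplication is bilinear over XOR: (u XOR v) * w = (u*w) XOR (v*w).
So we split each operand into its bit components and XOR the pairwise Nim products.
8 = 8 (as XOR of powers of 2).
10 = 2 + 8 (as XOR of powers of 2).
Using the standard Nim-product table on single bits:
  2*2 = 3,   2*4 = 8,   2*8 = 12,
  4*4 = 6,   4*8 = 11,  8*8 = 13,
and  1*x = x (identity), k*l = l*k (commutative).
Pairwise Nim products:
  8 * 2 = 12
  8 * 8 = 13
XOR them: 12 XOR 13 = 1.
Result: 8 * 10 = 1 (in Nim).

1


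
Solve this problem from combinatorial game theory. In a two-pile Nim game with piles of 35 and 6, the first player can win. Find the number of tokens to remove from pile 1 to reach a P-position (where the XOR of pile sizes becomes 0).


Piles: 35 and 6
Current XOR: 35 XOR 6 = 37 (non-zero, so this is an N-position).
To make the XOR zero, we need to find a move that balances the piles.
For pile 1 (size 35): target = 35 XOR 37 = 6
We reduce pile 1 from 35 to 6.
Tokens removed: 35 - 6 = 29
Verification: 6 XOR 6 = 0

29


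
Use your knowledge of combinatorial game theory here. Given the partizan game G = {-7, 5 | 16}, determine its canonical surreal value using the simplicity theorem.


Left options: {-7, 5}, max = 5
Right options: {16}, min = 16
All options are numbers and max(Left) < min(Right), so by the simplicity theorem the value is the simplest (earliest-born) number strictly between 5 and 16.
Integers 6 through 15 all lie strictly between 5 and 16.
Among integers, the simplest (lowest birthday = smallest |n|; 0 is born on day 0, +-n on day n) is 6.
No non-integer in the interval can be simpler: if x is a non-integer in the interval, then floor(x) or ceil(x) also lies in the interval (the interval contains an integer), and both are proper prefixes of x's sign expansion, i.e. born earlier. So the game value is 6.
Game value = 6

6


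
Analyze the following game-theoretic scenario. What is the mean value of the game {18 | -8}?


Game = {18 | -8}, a switch {a | b} with numbers a > b.
Its thermograph has left wall a - t and right wall b + t, which meet at t = (a - b)/2, where both equal (a + b)/2. So the mast (mean value) is at (a + b)/2.
Mean = (18 + (-8))/2 = 10/2 = 5

5


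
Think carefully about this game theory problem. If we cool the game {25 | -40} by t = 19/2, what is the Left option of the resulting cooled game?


Original game: {25 | -40} (a switch {a | b} with a > b).
Cooling by t (for t below the temperature (a - b)/2 = 65/2) taxes each move by t: {a | b} cooled by t is {a - t | b + t}.
Cooling amount: t = 19/2
Cooled Left option: 25 - 19/2 = 31/2
Cooled Right option: -40 + 19/2 = -61/2
Cooled game: {31/2 | -61/2}
Left option = 31/2

31/2


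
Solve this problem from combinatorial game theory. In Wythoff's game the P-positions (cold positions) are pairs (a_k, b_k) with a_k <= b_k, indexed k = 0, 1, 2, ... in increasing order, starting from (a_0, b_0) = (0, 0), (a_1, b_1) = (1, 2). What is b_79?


By Wythoff's theorem, a_k = floor(k * phi) and b_k = floor(k * phi^2) = a_k + k, where phi = (1 + sqrt(5))/2 is the golden ratio.
phi = (1 + sqrt(5))/2 = 1.618034
phi^2 = phi + 1 = 2.618034
k = 79
k * phi^2 = 79 * 2.618034 = 206.824685
b_79 = floor(k * phi^2) = 206 (check: a_79 + k = 127 + 79 = 206)

206


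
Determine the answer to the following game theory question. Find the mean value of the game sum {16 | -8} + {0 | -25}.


G1 = {16 | -8}, G2 = {0 | -25}
Each is a switch {a | b} with numbers a > b; its mean value is (a + b)/2, and mean value is additive over game sums: m(G1 + G2) = m(G1) + m(G2).
Mean of G1 = (16 + (-8))/2 = 8/2 = 4
Mean of G2 = (0 + (-25))/2 = -25/2 = -25/2
Mean of G1 + G2 = 4 + -25/2 = -17/2

-17/2


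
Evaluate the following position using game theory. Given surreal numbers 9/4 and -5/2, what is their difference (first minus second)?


x = 9/4, y = -5/2
Converting to common denominator: 4
x = 9/4, y = -10/4
x - y = 9/4 - -5/2 = 19/4

19/4


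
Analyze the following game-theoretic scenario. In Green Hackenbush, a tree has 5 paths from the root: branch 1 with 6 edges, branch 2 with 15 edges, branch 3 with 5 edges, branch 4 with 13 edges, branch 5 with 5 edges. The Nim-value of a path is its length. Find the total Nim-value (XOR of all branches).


The tree has 5 branches from the ground vertex.
In Green Hackenbush, the Nim-value of a simple path of length k is k.
Branch 1: length 6, Nim-value = 6
Branch 2: length 15, Nim-value = 15
Branch 3: length 5, Nim-value = 5
Branch 4: length 13, Nim-value = 13
Branch 5: length 5, Nim-value = 5
Total Nim-value = XOR of all branch values:
0 XOR 6 = 6
6 XOR 15 = 9
9 XOR 5 = 12
12 XOR 13 = 1
1 XOR 5 = 4
Nim-value of the tree = 4

4


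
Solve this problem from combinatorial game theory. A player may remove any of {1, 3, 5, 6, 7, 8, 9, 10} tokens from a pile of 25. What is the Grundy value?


The subtraction set is S = {1, 3, 5, 6, 7, 8, 9, 10}.
G(k) = mex{ G(k - s) : s in S, s <= k }. We compute iteratively: G(0) = 0.
G(1) = mex({0}) = 1
G(2) = mex({1}) = 0
G(3) = mex({0}) = 1
G(4) = mex({1}) = 0
G(5) = mex({0}) = 1
G(6) = mex({0, 1}) = 2
G(7) = mex({0, 1, 2}) = 3
G(8) = mex({0, 1, 3}) = 2
G(9) = mex({0, 1, 2}) = 3
G(10) = mex({0, 1, 3}) = 2
G(11) = mex({0, 1, 2}) = 3
G(12) = mex({0, 1, 2, 3}) = 4
G(13) = mex({0, 1, 2, 3, 4}) = 5
G(14) = mex({0, 1, 2, 3, 5}) = 4
G(15) = mex({1, 2, 3, 4}) = 0
G(16) = mex({0, 2, 3, 5}) = 1
G(17) = mex({1, 2, 3, 4}) = 0
G(18) = mex({0, 2, 3, 4, 5}) = 1
G(19) = mex({1, 2, 3, 4, 5}) = 0
G(20) = mex({0, 2, 3, 4, 5}) = 1
G(21) = mex({0, 1, 3, 4, 5}) = 2
G(22) = mex({0, 1, 2, 4, 5}) = 3
G(23) = mex({0, 1, 3, 4, 5}) = 2
G(24) = mex({0, 1, 2, 4}) = 3
Observe that G(15)..G(24) = 0, 1, 0, 1, 0, 1, 2, 3, 2, 3 repeats G(0)..G(9) = 0, 1, 0, 1, 0, 1, 2, 3, 2, 3.
For k >= max(S) = 10, G(k) is determined by the previous 10 values G(k-10)..G(k-1); a window of 10 consecutive values has recurred shifted by 15, so by induction G(k + 15) = G(k) for all k >= 0: the sequence is periodic from the start with period 15.
One period: G(0..14) = 0, 1, 0, 1, 0, 1, 2, 3, 2, 3, 2, 3, 4, 5, 4.
25 mod 15 = 10, so G(25) = G(10) = 2.

2


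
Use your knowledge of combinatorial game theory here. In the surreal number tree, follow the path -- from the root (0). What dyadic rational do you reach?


Sign expansion: --
Rule: track bounds (lo, hi), initially (-inf, +inf). On '+', the current value becomes lo and we move to the simplest number in (value, hi): value + 1 if hi = +inf, otherwise the midpoint (value + hi)/2. On '-', the current value becomes hi and we move to value - 1 if lo = -inf, otherwise the midpoint (lo + value)/2.
Start at 0.
Step 1: sign = -, move left. Bounds: (-inf, 0). Value = -1
Step 2: sign = -, move left. Bounds: (-inf, -1). Value = -2
The surreal number with sign expansion -- is -2.

-2


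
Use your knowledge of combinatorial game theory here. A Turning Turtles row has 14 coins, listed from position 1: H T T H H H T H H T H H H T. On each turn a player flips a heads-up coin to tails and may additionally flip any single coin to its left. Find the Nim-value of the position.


Coins: H T T H H H T H H T H H H T
Key fact: a single head at position k behaves exactly like a Nim heap of size k (turning it to T and optionally flipping a coin at j < k corresponds to moving the heap from k to j, or to 0), and heads combine as a disjunctive sum (two heads at the same place would cancel, matching j XOR j = 0). So the Nim-value is the XOR of the 1-indexed positions of the heads.
Face-up positions (1-indexed): [1, 4, 5, 6, 8, 9, 11, 12, 13]
XOR 0 with 1: 0 XOR 1 = 1
XOR 1 with 4: 1 XOR 4 = 5
XOR 5 with 5: 5 XOR 5 = 0
XOR 0 with 6: 0 XOR 6 = 6
XOR 6 with 8: 6 XOR 8 = 14
XOR 14 with 9: 14 XOR 9 = 7
XOR 7 with 11: 7 XOR 11 = 12
XOR 12 with 12: 12 XOR 12 = 0
XOR 0 with 13: 0 XOR 13 = 13
Nim-value = 13

13


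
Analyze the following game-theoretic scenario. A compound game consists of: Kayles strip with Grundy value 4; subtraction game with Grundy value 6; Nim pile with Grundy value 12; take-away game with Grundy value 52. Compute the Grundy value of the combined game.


By the Sprague-Grundy theorem, the Grundy value of a sum of games is the XOR of individual Grundy values.
Kayles strip: Grundy value = 4. Running XOR: 0 XOR 4 = 4
subtraction game: Grundy value = 6. Running XOR: 4 XOR 6 = 2
Nim pile: Grundy value = 12. Running XOR: 2 XOR 12 = 14
take-away game: Grundy value = 52. Running XOR: 14 XOR 52 = 58
The combined Grundy value is 58.

58


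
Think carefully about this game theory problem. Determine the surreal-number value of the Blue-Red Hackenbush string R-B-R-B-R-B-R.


Edges (from ground): R-B-R-B-R-B-R
By Berlekamp's sign-expansion rule, a Blue-Red Hackenbush stalk has the value of the surreal number whose sign sequence is the edge sequence with B -> + and R -> -.
Sign sequence: -+-+-+-
Trace the sign expansion in the surreal number tree, starting from 0:
Edge 1: R (sign -) -> bounds (-inf, 0), value = -1
Edge 2: B (sign +) -> bounds (-1, 0), value = -1/2
Edge 3: R (sign -) -> bounds (-1, -1/2), value = -3/4
Edge 4: B (sign +) -> bounds (-3/4, -1/2), value = -5/8
Edge 5: R (sign -) -> bounds (-3/4, -5/8), value = -11/16
Edge 6: B (sign +) -> bounds (-11/16, -5/8), value = -21/32
Edge 7: R (sign -) -> bounds (-11/16, -21/32), value = -43/64
Game value = -43/64

-43/64


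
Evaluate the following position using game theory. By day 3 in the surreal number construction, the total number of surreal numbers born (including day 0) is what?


Day 0: {|} = 0 is born. Count = 1.
Day n: the number of surreal numbers born by day n is 2^(n+1) - 1.
By day 0: 2^1 - 1 = 1
By day 1: 2^2 - 1 = 3
By day 2: 2^3 - 1 = 7
By day 3: 2^4 - 1 = 15
By day 3: 15 surreal numbers.

15


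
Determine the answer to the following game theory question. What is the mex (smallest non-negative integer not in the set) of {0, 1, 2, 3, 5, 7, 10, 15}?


Set = {0, 1, 2, 3, 5, 7, 10, 15}
0 is in the set.
1 is in the set.
2 is in the set.
3 is in the set.
4 is NOT in the set. This is the mex.
mex = 4

4


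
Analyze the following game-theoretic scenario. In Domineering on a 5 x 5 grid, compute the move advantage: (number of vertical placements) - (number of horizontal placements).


Board is 5 x 5 (rows x cols).
Left (vertical) placements: (rows-1) * cols = 4 * 5 = 20
Right (horizontal) placements: rows * (cols-1) = 5 * 4 = 20
Advantage = Left - Right = 20 - 20 = 0

0


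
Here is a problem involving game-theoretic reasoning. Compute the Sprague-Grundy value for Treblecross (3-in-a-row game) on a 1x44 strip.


Treblecross: place X on empty cells; 3-in-a-row wins.
Playing within two cells of an existing X lets the opponent win at once, so sensible play treats the cells i-2..i+2 around each X as dead. The player left with no safe cell loses, so this is a normal-play take-away game on strips of safe cells.
Placing X at cell i (0-indexed) of a strip of k safe cells leaves independent strips of sizes max(0, i-2) and max(0, k-i-3). Hence G(k) = mex{ G(max(0,i-2)) XOR G(max(0,k-i-3)) : 0 <= i < k }, with G(0) = 0.
G(1): splits (0,0):0^0=0 -> mex({0}) = 1
G(2): splits (0,0):0^0=0 -> mex({0}) = 1
G(3): splits (0,0):0^0=0 -> mex({0}) = 1
G(4): splits (0,1):0^1=1 (0,0):0^0=0 -> mex({0, 1}) = 2
G(5): splits (0,2):0^1=1 (0,1):0^1=1 (0,0):0^0=0 -> mex({0, 1}) = 2
G(6) = mex({1}) = 0
G(7) = mex({0, 1, 2}) = 3
G(8) = mex({0, 1, 2}) = 3
G(9) = mex({0, 2}) = 1
G(10) = mex({0, 2, 3}) = 1
G(11) = mex({0, 3}) = 1
G(12) = mex({1, 3}) = 0
G(13) = mex({0, 1, 2, 3}) = 4
G(14) = mex({0, 1, 2}) = 3
G(15) = mex({0, 1, 2}) = 3
G(16) = mex({0, 1, 2, 4}) = 3
G(17) = mex({0, 1, 3, 4}) = 2
G(18) = mex({0, 1, 3, 4}) = 2
G(19) = mex({0, 1, 3, 5}) = 2
G(20) = mex({0, 1, 2, 3, 5}) = 4
G(21) = mex({0, 1, 2, 3, 5}) = 4
G(22) = mex({1, 2, 6}) = 0
G(23) = mex({0, 1, 2, 3, 4, 6}) = 5
G(24) = mex({0, 1, 2, 3, 4}) = 5
G(25) = mex({0, 1, 3, 4, 7}) = 2
G(26) = mex({0, 1, 3, 4, 5, 7}) = 2
G(27) = mex({0, 1, 3, 5}) = 2
G(28) = mex({0, 1, 2, 5}) = 3
G(29) = mex({0, 1, 2, 4, 5, 6}) = 3
G(30) = mex({1, 2, 4, 6}) = 0
G(31) = mex({0, 1, 2, 3, 4, 6}) = 5
G(32) = mex({1, 2, 3, 4, 7}) = 0
G(33) = mex({0, 3, 7}) = 1
G(34) = mex({0, 2, 3, 5, 7}) = 1
G(35) = mex({0, 2, 3, 5, 6}) = 1
G(36) = mex({0, 1, 2, 5, 6}) = 3
G(37) = mex({0, 1, 2, 4, 5, 6}) = 3
G(38) = mex({0, 1, 2, 4}) = 3
G(39) = mex({0, 1, 2, 3, 4, 7}) = 5
G(40) = mex({0, 1, 2, 3, 4, 5, 7}) = 6
G(41) = mex({0, 1, 2, 3, 5, 7}) = 4
G(42) = mex({0, 1, 2, 3, 5, 6, 7}) = 4
G(43) = mex({0, 2, 3, 5, 6}) = 1
G(44) = mex({1, 2, 3, 4, 5, 6}) = 0
Therefore G(44) = 0.

0


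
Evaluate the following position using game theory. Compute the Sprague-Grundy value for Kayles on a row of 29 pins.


Kayles: a move removes 1 or 2 adjacent pins from a contiguous row.
Removing pins from a row of k leaves two independent rows (a, b) with a + b = k - 1 (one pin) or a + b = k - 2 (two pins); an end removal gives a = 0.
By Sprague-Grundy, G(k) = mex{ G(a) XOR G(b) } over all these splits. G(0) = 0.
G(1): splits (0,0):0^0=0 -> mex({0}) = 1
G(2): splits (0,1):0^1=1 (0,0):0^0=0 -> mex({0, 1}) = 2
G(3): splits (0,2):0^2=2 (1,1):1^1=0 (0,1):0^1=1 -> mex({0, 1, 2}) = 3
G(4): splits (0,3):0^3=3 (1,2):1^2=3 (0,2):0^2=2 (1,1):1^1=0 -> mex({0, 2, 3}) = 1
G(5): splits (0,4):0^1=1 (1,3):1^3=2 (2,2):2^2=0 (0,3):0^3=3 (1,2):1^2=3 -> mex({0, 1, 2, 3}) = 4
G(6) = mex({0, 1, 2, 4}) = 3
G(7) = mex({0, 1, 3, 4, 5}) = 2
G(8) = mex({0, 2, 3, 5, 6}) = 1
G(9) = mex({0, 1, 2, 3, 6, 7}) = 4
G(10) = mex({0, 1, 3, 4, 5, 7}) = 2
G(11) = mex({0, 1, 2, 3, 4, 5}) = 6
G(12) = mex({0, 1, 2, 3, 5, 6, 7}) = 4
G(13) = mex({0, 2, 3, 4, 6, 7}) = 1
G(14) = mex({0, 1, 4, 5, 6, 7}) = 2
G(15) = mex({0, 1, 2, 3, 4, 5, 6}) = 7
G(16) = mex({0, 2, 3, 5, 6, 7}) = 1
G(17) = mex({0, 1, 2, 3, 5, 6, 7}) = 4
G(18) = mex({0, 1, 2, 4, 5, 6}) = 3
G(19) = mex({0, 1, 3, 4, 5, 7}) = 2
G(20) = mex({0, 2, 3, 4, 5, 6, 7}) = 1
G(21) = mex({0, 1, 2, 3, 5, 6, 7}) = 4
G(22) = mex({0, 1, 2, 3, 4, 5, 7}) = 6
G(23) = mex({0, 1, 2, 3, 4, 5, 6}) = 7
G(24) = mex({0, 1, 2, 3, 5, 6, 7}) = 4
G(25) = mex({0, 2, 3, 4, 6, 7}) = 1
G(26) = mex({0, 1, 3, 4, 5, 6, 7}) = 2
G(27) = mex({0, 1, 2, 3, 4, 5, 6, 7}) = 8
G(28) = mex({0, 1, 2, 3, 4, 6, 7, 8}) = 5
G(29) = mex({0, 1, 2, 3, 5, 6, 7, 8, 9}) = 4
Therefore G(29) = 4.

4


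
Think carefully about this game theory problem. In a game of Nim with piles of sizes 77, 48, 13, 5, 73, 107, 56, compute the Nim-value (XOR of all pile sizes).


We need the XOR (exclusive or) of all pile sizes.
After XOR-ing pile 1 (size 77): 0 XOR 77 = 77
After XOR-ing pile 2 (size 48): 77 XOR 48 = 125
After XOR-ing pile 3 (size 13): 125 XOR 13 = 112
After XOR-ing pile 4 (size 5): 112 XOR 5 = 117
After XOR-ing pile 5 (size 73): 117 XOR 73 = 60
After XOR-ing pile 6 (size 107): 60 XOR 107 = 87
After XOR-ing pile 7 (size 56): 87 XOR 56 = 111
The Nim-value of this position is 111.

111


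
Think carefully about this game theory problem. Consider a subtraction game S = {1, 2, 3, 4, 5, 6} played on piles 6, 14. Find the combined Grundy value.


Subtraction set: {1, 2, 3, 4, 5, 6}
For this subtraction set, G(n) = n mod 7 (period = max + 1 = 7).
Pile 1 (size 6): G(6) = 6 mod 7 = 6
Pile 2 (size 14): G(14) = 14 mod 7 = 0
Total Grundy value = XOR of all: 6 XOR 0 = 6

6


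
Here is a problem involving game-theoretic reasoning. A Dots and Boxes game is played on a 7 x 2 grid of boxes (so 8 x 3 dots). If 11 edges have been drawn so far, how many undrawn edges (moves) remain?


Grid: 7 x 2 boxes, i.e. 8 rows and 3 columns of dots.
Horizontal edges: (rows + 1) * cols = 8 * 2 = 16
Vertical edges: rows * (cols + 1) = 7 * 3 = 21
Total edges: 16 + 21 = 37
Edges drawn: 11
Remaining: 37 - 11 = 26

26


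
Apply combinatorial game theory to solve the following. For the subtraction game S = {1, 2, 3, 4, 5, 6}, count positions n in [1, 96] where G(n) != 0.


Subtraction set S = {1, 2, 3, 4, 5, 6}, so G(n) = n mod 7.
G(n) = 0 when n is a multiple of 7.
Multiples of 7 in [1, 96]: 13
N-positions (nonzero Grundy) = 96 - 13 = 83

83


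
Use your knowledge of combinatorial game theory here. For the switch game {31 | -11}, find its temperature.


The game is {31 | -11}, a switch {a | b} with numbers a > b.
Cooling {a | b} by t gives {a - t | b + t}, which stops being hot when a - t = b + t, i.e. at t = (a - b)/2. So the temperature of a switch is (a - b)/2.
Temperature = (Left option - Right option) / 2
= (31 - (-11)) / 2
= 42 / 2
= 21

21


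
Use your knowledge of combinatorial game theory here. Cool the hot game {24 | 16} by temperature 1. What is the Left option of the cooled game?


Original game: {24 | 16} (a switch {a | b} with a > b).
Cooling by t (for t below the temperature (a - b)/2 = 4) taxes each move by t: {a | b} cooled by t is {a - t | b + t}.
Cooling amount: t = 1
Cooled Left option: 24 - 1 = 23
Cooled Right option: 16 + 1 = 17
Cooled game: {23 | 17}
Left option = 23

23


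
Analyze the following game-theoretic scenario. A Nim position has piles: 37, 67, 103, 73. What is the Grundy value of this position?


We need the XOR (exclusive or) of all pile sizes.
After XOR-ing pile 1 (size 37): 0 XOR 37 = 37
After XOR-ing pile 2 (size 67): 37 XOR 67 = 102
After XOR-ing pile 3 (size 103): 102 XOR 103 = 1
After XOR-ing pile 4 (size 73): 1 XOR 73 = 72
The Nim-value of this position is 72.

72


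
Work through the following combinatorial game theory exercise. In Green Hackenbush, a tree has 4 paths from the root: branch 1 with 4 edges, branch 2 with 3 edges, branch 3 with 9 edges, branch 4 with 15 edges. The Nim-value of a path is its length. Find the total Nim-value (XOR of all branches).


The tree has 4 branches from the ground vertex.
In Green Hackenbush, the Nim-value of a simple path of length k is k.
Branch 1: length 4, Nim-value = 4
Branch 2: length 3, Nim-value = 3
Branch 3: length 9, Nim-value = 9
Branch 4: length 15, Nim-value = 15
Total Nim-value = XOR of all branch values:
0 XOR 4 = 4
4 XOR 3 = 7
7 XOR 9 = 14
14 XOR 15 = 1
Nim-value of the tree = 1

1


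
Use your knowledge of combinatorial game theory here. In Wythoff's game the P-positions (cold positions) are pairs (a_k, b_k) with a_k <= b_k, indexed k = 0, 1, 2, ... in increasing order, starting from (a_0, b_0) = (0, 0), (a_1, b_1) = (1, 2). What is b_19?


By Wythoff's theorem, a_k = floor(k * phi) and b_k = floor(k * phi^2) = a_k + k, where phi = (1 + sqrt(5))/2 is the golden ratio.
phi = (1 + sqrt(5))/2 = 1.618034
phi^2 = phi + 1 = 2.618034
k = 19
k * phi^2 = 19 * 2.618034 = 49.742646
b_19 = floor(k * phi^2) = 49 (check: a_19 + k = 30 + 19 = 49)

49


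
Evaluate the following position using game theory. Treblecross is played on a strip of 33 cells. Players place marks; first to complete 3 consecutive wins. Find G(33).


Treblecross: place X on empty cells; 3-in-a-row wins.
Playing within two cells of an existing X lets the opponent win at once, so sensible play treats the cells i-2..i+2 around each X as dead. The player left with no safe cell loses, so this is a normal-play take-away game on strips of safe cells.
Placing X at cell i (0-indexed) of a strip of k safe cells leaves independent strips of sizes max(0, i-2) and max(0, k-i-3). Hence G(k) = mex{ G(max(0,i-2)) XOR G(max(0,k-i-3)) : 0 <= i < k }, with G(0) = 0.
G(1): splits (0,0):0^0=0 -> mex({0}) = 1
G(2): splits (0,0):0^0=0 -> mex({0}) = 1
G(3): splits (0,0):0^0=0 -> mex({0}) = 1
G(4): splits (0,1):0^1=1 (0,0):0^0=0 -> mex({0, 1}) = 2
G(5): splits (0,2):0^1=1 (0,1):0^1=1 (0,0):0^0=0 -> mex({0, 1}) = 2
G(6) = mex({1}) = 0
G(7) = mex({0, 1, 2}) = 3
G(8) = mex({0, 1, 2}) = 3
G(9) = mex({0, 2}) = 1
G(10) = mex({0, 2, 3}) = 1
G(11) = mex({0, 3}) = 1
G(12) = mex({1, 3}) = 0
G(13) = mex({0, 1, 2, 3}) = 4
G(14) = mex({0, 1, 2}) = 3
G(15) = mex({0, 1, 2}) = 3
G(16) = mex({0, 1, 2, 4}) = 3
G(17) = mex({0, 1, 3, 4}) = 2
G(18) = mex({0, 1, 3, 4}) = 2
G(19) = mex({0, 1, 3, 5}) = 2
G(20) = mex({0, 1, 2, 3, 5}) = 4
G(21) = mex({0, 1, 2, 3, 5}) = 4
G(22) = mex({1, 2, 6}) = 0
G(23) = mex({0, 1, 2, 3, 4, 6}) = 5
G(24) = mex({0, 1, 2, 3, 4}) = 5
G(25) = mex({0, 1, 3, 4, 7}) = 2
G(26) = mex({0, 1, 3, 4, 5, 7}) = 2
G(27) = mex({0, 1, 3, 5}) = 2
G(28) = mex({0, 1, 2, 5}) = 3
G(29) = mex({0, 1, 2, 4, 5, 6}) = 3
G(30) = mex({1, 2, 4, 6}) = 0
G(31) = mex({0, 1, 2, 3, 4, 6}) = 5
G(32) = mex({1, 2, 3, 4, 7}) = 0
G(33) = mex({0, 3, 7}) = 1
Therefore G(33) = 1.

1


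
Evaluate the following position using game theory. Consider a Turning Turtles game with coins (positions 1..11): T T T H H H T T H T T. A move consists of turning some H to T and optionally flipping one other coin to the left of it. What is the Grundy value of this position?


Coins: T T T H H H T T H T T
Key fact: a single head at position k behaves exactly like a Nim heap of size k (turning it to T and optionally flipping a coin at j < k corresponds to moving the heap from k to j, or to 0), and heads combine as a disjunctive sum (two heads at the same place would cancel, matching j XOR j = 0). So the Nim-value is the XOR of the 1-indexed positions of the heads.
Face-up positions (1-indexed): [4, 5, 6, 9]
XOR 0 with 4: 0 XOR 4 = 4
XOR 4 with 5: 4 XOR 5 = 1
XOR 1 with 6: 1 XOR 6 = 7
XOR 7 with 9: 7 XOR 9 = 14
Nim-value = 14

14


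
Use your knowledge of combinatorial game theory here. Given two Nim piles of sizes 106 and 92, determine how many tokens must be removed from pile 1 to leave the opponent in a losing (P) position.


Piles: 106 and 92
Current XOR: 106 XOR 92 = 54 (non-zero, so this is an N-position).
To make the XOR zero, we need to find a move that balances the piles.
For pile 1 (size 106): target = 106 XOR 54 = 92
We reduce pile 1 from 106 to 92.
Tokens removed: 106 - 92 = 14
Verification: 92 XOR 92 = 0

14
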